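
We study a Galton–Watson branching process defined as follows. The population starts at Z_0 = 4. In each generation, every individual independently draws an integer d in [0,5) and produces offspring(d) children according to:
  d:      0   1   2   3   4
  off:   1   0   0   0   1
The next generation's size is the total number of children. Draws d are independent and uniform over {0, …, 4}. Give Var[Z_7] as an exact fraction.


39934464/6103515625

Outcome values over d=0..4: [1, 0, 0, 0, 1]
Σy = 2, Σy² = 2, M = 5
μ = 2/5 = 2/5,  σ² = 2/5 − (2/5)² = 6/25
V_0 = 0, E_0 = 4
V_1 = 6/25·E_0 + (2/5)²·V_0 = 24/25;  E_1 = 8/5
V_2 = 6/25·E_1 + (2/5)²·V_1 = 336/625;  E_2 = 16/25
V_3 = 6/25·E_2 + (2/5)²·V_2 = 3744/15625;  E_3 = 32/125
V_4 = 6/25·E_3 + (2/5)²·V_3 = 38976/390625;  E_4 = 64/625
V_5 = 6/25·E_4 + (2/5)²·V_4 = 395904/9765625;  E_5 = 128/3125
V_6 = 6/25·E_5 + (2/5)²·V_5 = 3983616/244140625;  E_6 = 256/15625
V_7 = 6/25·E_6 + (2/5)²·V_6 = 39934464/6103515625;  E_7 = 512/78125


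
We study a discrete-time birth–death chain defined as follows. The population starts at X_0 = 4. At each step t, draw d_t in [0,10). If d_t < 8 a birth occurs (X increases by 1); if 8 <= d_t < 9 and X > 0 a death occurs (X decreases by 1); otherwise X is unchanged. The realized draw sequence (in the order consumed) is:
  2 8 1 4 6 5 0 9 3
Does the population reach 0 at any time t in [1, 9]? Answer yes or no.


no

t=0: X=4, d=2 → birth, X_1=5
t=1: X=5, d=8 → death, X_2=4
t=2: X=4, d=1 → birth, X_3=5
t=3: X=5, d=4 → birth, X_4=6
t=4: X=6, d=6 → birth, X_5=7
t=5: X=7, d=5 → birth, X_6=8
t=6: X=8, d=0 → birth, X_7=9
t=7: X=9, d=9 → hold, X_8=9
t=8: X=9, d=3 → birth, X_9=10


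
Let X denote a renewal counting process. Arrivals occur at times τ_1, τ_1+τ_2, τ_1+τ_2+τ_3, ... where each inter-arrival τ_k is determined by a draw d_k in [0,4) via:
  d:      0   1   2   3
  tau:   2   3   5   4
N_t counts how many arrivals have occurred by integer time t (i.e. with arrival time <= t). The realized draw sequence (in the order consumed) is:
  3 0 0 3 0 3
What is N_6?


2

draw d_1=3: τ_1=4, arrival time A_1=4
draw d_2=0: τ_2=2, arrival time A_2=6
draw d_3=0: τ_3=2, arrival time A_3=8
draw d_4=3: τ_4=4, arrival time A_4=12
draw d_5=0: τ_5=2, arrival time A_5=14
draw d_6=3: τ_6=4, arrival time A_6=18
N_t over t=0..6: 0:0 1:0 2:0 3:0 4:1 5:1 6:2


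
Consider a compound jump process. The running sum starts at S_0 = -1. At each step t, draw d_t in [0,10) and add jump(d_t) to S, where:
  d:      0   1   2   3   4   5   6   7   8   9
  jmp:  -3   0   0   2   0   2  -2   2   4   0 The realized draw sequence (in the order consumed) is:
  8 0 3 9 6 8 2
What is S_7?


t=0: S=-1, d=8, jump=4, S_1=3
t=1: S=3, d=0, jump=-3, S_2=0
t=2: S=0, d=3, jump=2, S_3=2
t=3: S=2, d=9, jump=0, S_4=2
t=4: S=2, d=6, jump=-2, S_5=0
t=5: S=0, d=8, jump=4, S_6=4
t=6: S=4, d=2, jump=0, S_7=4

4


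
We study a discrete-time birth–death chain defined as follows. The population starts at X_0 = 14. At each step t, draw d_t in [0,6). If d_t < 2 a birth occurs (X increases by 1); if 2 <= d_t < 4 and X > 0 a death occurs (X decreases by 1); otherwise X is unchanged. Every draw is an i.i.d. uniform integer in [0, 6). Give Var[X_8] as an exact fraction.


X can drop by at most 1 per step and X_0 = 14 > T = 8, so X_t >= 14 − t >= 6 > 0 for every t <= 8: the floor at 0 (the 'and X > 0' condition) never binds. Hence X_8 = X_0 + Σ_{t<8} Y_t with i.i.d. increments Y_t = y(d_t) ∈ {+1, −1, 0}.
Outcome values over d=0..5: [1, 1, -1, -1, 0, 0]
Σy = 0, Σy² = 4, M = 6
μ = 0/6 = 0,  σ² = 4/6 − (0)² = 2/3
Independent increments: Var[X_8] = 8·σ² = 8·(2/3) = 16/3

16/3


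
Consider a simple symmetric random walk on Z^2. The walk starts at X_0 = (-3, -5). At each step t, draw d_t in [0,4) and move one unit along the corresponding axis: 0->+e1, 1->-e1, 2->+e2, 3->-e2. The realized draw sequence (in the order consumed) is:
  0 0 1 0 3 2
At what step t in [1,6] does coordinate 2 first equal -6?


t=0: X=(-3, -5), d=0 → +e1, X_1=(-2, -5)
t=1: X=(-2, -5), d=0 → +e1, X_2=(-1, -5)
t=2: X=(-1, -5), d=1 → -e1, X_3=(-2, -5)
t=3: X=(-2, -5), d=0 → +e1, X_4=(-1, -5)
t=4: X=(-1, -5), d=3 → -e2, X_5=(-1, -6)
t=5: X=(-1, -6), d=2 → +e2, X_6=(-1, -5)

5


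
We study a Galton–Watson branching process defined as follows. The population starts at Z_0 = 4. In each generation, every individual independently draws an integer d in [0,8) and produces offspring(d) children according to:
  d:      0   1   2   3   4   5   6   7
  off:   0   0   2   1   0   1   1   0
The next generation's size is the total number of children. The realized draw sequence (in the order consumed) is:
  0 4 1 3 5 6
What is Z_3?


1

gen 0: Z_0=4, draws=[0, 4, 1, 3], offspring=[0, 0, 0, 1], Z_1=1
gen 1: Z_1=1, draws=[5], offspring=[1], Z_2=1
gen 2: Z_2=1, draws=[6], offspring=[1], Z_3=1


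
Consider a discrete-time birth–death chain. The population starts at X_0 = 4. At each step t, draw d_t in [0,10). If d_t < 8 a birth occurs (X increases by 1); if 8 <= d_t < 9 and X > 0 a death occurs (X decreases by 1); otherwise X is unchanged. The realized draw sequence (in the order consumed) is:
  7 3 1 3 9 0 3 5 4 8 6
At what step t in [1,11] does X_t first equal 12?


9

t=0: X=4, d=7 → birth, X_1=5
t=1: X=5, d=3 → birth, X_2=6
t=2: X=6, d=1 → birth, X_3=7
t=3: X=7, d=3 → birth, X_4=8
t=4: X=8, d=9 → hold, X_5=8
t=5: X=8, d=0 → birth, X_6=9
t=6: X=9, d=3 → birth, X_7=10
t=7: X=10, d=5 → birth, X_8=11
t=8: X=11, d=4 → birth, X_9=12
t=9: X=12, d=8 → death, X_10=11
t=10: X=11, d=6 → birth, X_11=12


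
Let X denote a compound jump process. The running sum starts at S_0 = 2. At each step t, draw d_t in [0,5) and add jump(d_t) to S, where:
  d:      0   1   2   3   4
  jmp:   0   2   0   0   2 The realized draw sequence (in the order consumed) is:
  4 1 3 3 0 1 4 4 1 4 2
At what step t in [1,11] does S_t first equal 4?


1

t=0: S=2, d=4, jump=2, S_1=4
t=1: S=4, d=1, jump=2, S_2=6
t=2: S=6, d=3, jump=0, S_3=6
t=3: S=6, d=3, jump=0, S_4=6
t=4: S=6, d=0, jump=0, S_5=6
t=5: S=6, d=1, jump=2, S_6=8
t=6: S=8, d=4, jump=2, S_7=10
t=7: S=10, d=4, jump=2, S_8=12
t=8: S=12, d=1, jump=2, S_9=14
t=9: S=14, d=4, jump=2, S_10=16
t=10: S=16, d=2, jump=0, S_11=16


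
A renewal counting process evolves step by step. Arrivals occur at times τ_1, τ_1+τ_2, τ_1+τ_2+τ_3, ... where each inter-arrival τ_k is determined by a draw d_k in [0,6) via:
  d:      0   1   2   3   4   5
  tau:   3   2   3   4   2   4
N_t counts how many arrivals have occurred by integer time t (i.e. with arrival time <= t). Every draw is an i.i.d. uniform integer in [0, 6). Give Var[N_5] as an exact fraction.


Inter-arrival values over d=0..5: [3, 2, 3, 4, 2, 4]
Each d has probability 1/6, so the pmf of τ is: f(2) = 1/3, f(3) = 1/3, f(4) = 1/3
Let p_n(j) = P(N_n = j), with p_0 = [1]. Condition on τ_1: p_n(0) = P(τ > n), and for j >= 1, p_n(j) = Σ_{k<=n} f(k)·p_{n−k}(j−1)
p_1 = [1]  (j = 0)
p_2 = [2/3, 1/3]  (j = 0..1)
p_3 = [1/3, 2/3]  (j = 0..1)
p_4 = [0, 8/9, 1/9]  (j = 0..2)
p_5 = [0, 2/3, 1/3]  (j = 0..2)
E[N_5] = Σ j·p_5(j) = 4/3;  E[N_5²] = Σ j²·p_5(j) = 2
Var[N_5] = 2 − (4/3)² = 2/9

2/9


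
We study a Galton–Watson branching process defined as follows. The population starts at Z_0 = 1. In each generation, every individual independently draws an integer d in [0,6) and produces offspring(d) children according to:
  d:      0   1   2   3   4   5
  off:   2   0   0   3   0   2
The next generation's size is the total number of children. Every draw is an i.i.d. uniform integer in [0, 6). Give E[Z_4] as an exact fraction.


Outcome values over d=0..5: [2, 0, 0, 3, 0, 2]
Σy = 7, Σy² = 17, M = 6
μ = 7/6 = 7/6,  σ² = 17/6 − (7/6)² = 53/36
E[Z_0] = 1
E[Z_1] = 7/6·E[Z_0] = 7/6
E[Z_2] = 7/6·E[Z_1] = 49/36
E[Z_3] = 7/6·E[Z_2] = 343/216
E[Z_4] = 7/6·E[Z_3] = 2401/1296

2401/1296


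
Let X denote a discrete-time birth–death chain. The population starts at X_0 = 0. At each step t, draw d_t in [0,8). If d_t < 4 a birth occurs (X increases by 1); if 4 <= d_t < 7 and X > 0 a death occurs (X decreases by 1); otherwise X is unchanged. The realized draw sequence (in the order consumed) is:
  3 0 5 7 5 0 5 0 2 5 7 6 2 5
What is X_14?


0

t=0: X=0, d=3 → birth, X_1=1
t=1: X=1, d=0 → birth, X_2=2
t=2: X=2, d=5 → death, X_3=1
t=3: X=1, d=7 → hold, X_4=1
t=4: X=1, d=5 → death, X_5=0
t=5: X=0, d=0 → birth, X_6=1
t=6: X=1, d=5 → death, X_7=0
t=7: X=0, d=0 → birth, X_8=1
t=8: X=1, d=2 → birth, X_9=2
t=9: X=2, d=5 → death, X_10=1
t=10: X=1, d=7 → hold, X_11=1
t=11: X=1, d=6 → death, X_12=0
t=12: X=0, d=2 → birth, X_13=1
t=13: X=1, d=5 → death, X_14=0


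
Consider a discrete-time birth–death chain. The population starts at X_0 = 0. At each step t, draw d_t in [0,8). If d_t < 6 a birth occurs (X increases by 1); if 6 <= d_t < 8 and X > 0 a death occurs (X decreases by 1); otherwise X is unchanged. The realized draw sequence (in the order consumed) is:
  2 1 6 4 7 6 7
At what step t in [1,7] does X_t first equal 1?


t=0: X=0, d=2 → birth, X_1=1
t=1: X=1, d=1 → birth, X_2=2
t=2: X=2, d=6 → death, X_3=1
t=3: X=1, d=4 → birth, X_4=2
t=4: X=2, d=7 → death, X_5=1
t=5: X=1, d=6 → death, X_6=0
t=6: X=0, d=7 → hold, X_7=0

1


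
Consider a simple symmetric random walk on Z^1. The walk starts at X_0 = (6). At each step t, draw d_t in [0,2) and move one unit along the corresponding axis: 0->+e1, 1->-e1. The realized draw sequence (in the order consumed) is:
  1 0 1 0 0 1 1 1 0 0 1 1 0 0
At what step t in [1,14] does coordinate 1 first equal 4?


t=0: X=(6), d=1 → -e1, X_1=(5)
t=1: X=(5), d=0 → +e1, X_2=(6)
t=2: X=(6), d=1 → -e1, X_3=(5)
t=3: X=(5), d=0 → +e1, X_4=(6)
t=4: X=(6), d=0 → +e1, X_5=(7)
t=5: X=(7), d=1 → -e1, X_6=(6)
t=6: X=(6), d=1 → -e1, X_7=(5)
t=7: X=(5), d=1 → -e1, X_8=(4)
t=8: X=(4), d=0 → +e1, X_9=(5)
t=9: X=(5), d=0 → +e1, X_10=(6)
t=10: X=(6), d=1 → -e1, X_11=(5)
t=11: X=(5), d=1 → -e1, X_12=(4)
t=12: X=(4), d=0 → +e1, X_13=(5)
t=13: X=(5), d=0 → +e1, X_14=(6)

8


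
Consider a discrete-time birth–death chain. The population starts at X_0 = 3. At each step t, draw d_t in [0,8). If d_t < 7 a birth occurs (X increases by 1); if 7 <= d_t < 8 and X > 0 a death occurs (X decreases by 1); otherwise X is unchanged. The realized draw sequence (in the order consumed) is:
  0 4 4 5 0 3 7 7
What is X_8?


7

t=0: X=3, d=0 → birth, X_1=4
t=1: X=4, d=4 → birth, X_2=5
t=2: X=5, d=4 → birth, X_3=6
t=3: X=6, d=5 → birth, X_4=7
t=4: X=7, d=0 → birth, X_5=8
t=5: X=8, d=3 → birth, X_6=9
t=6: X=9, d=7 → death, X_7=8
t=7: X=8, d=7 → death, X_8=7


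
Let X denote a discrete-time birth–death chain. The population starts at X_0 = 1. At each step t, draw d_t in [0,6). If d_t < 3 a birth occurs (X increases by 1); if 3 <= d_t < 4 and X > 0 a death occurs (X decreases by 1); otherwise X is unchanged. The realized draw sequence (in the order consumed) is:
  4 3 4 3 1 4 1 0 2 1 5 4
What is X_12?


t=0: X=1, d=4 → hold, X_1=1
t=1: X=1, d=3 → death, X_2=0
t=2: X=0, d=4 → hold, X_3=0
t=3: X=0, d=3 → hold, X_4=0
t=4: X=0, d=1 → birth, X_5=1
t=5: X=1, d=4 → hold, X_6=1
t=6: X=1, d=1 → birth, X_7=2
t=7: X=2, d=0 → birth, X_8=3
t=8: X=3, d=2 → birth, X_9=4
t=9: X=4, d=1 → birth, X_10=5
t=10: X=5, d=5 → hold, X_11=5
t=11: X=5, d=4 → hold, X_12=5

5


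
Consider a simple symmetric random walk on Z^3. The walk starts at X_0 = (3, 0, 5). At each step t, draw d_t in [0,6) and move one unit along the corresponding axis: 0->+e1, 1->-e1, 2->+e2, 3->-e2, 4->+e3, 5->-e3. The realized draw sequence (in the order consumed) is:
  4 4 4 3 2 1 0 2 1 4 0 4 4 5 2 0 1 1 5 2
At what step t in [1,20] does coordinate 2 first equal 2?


15

t=0: X=(3, 0, 5), d=4 → +e3, X_1=(3, 0, 6)
t=1: X=(3, 0, 6), d=4 → +e3, X_2=(3, 0, 7)
t=2: X=(3, 0, 7), d=4 → +e3, X_3=(3, 0, 8)
t=3: X=(3, 0, 8), d=3 → -e2, X_4=(3, -1, 8)
t=4: X=(3, -1, 8), d=2 → +e2, X_5=(3, 0, 8)
t=5: X=(3, 0, 8), d=1 → -e1, X_6=(2, 0, 8)
t=6: X=(2, 0, 8), d=0 → +e1, X_7=(3, 0, 8)
t=7: X=(3, 0, 8), d=2 → +e2, X_8=(3, 1, 8)
t=8: X=(3, 1, 8), d=1 → -e1, X_9=(2, 1, 8)
t=9: X=(2, 1, 8), d=4 → +e3, X_10=(2, 1, 9)
t=10: X=(2, 1, 9), d=0 → +e1, X_11=(3, 1, 9)
t=11: X=(3, 1, 9), d=4 → +e3, X_12=(3, 1, 10)
t=12: X=(3, 1, 10), d=4 → +e3, X_13=(3, 1, 11)
t=13: X=(3, 1, 11), d=5 → -e3, X_14=(3, 1, 10)
t=14: X=(3, 1, 10), d=2 → +e2, X_15=(3, 2, 10)
t=15: X=(3, 2, 10), d=0 → +e1, X_16=(4, 2, 10)
t=16: X=(4, 2, 10), d=1 → -e1, X_17=(3, 2, 10)
t=17: X=(3, 2, 10), d=1 → -e1, X_18=(2, 2, 10)
t=18: X=(2, 2, 10), d=5 → -e3, X_19=(2, 2, 9)
t=19: X=(2, 2, 9), d=2 → +e2, X_20=(2, 3, 9)


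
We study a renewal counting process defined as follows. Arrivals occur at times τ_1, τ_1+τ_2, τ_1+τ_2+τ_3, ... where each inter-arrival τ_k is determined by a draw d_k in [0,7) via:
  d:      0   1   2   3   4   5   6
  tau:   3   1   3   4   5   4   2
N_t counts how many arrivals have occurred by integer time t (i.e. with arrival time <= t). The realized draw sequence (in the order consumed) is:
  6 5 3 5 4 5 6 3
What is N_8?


draw d_1=6: τ_1=2, arrival time A_1=2
draw d_2=5: τ_2=4, arrival time A_2=6
draw d_3=3: τ_3=4, arrival time A_3=10
draw d_4=5: τ_4=4, arrival time A_4=14
draw d_5=4: τ_5=5, arrival time A_5=19
draw d_6=5: τ_6=4, arrival time A_6=23
draw d_7=6: τ_7=2, arrival time A_7=25
draw d_8=3: τ_8=4, arrival time A_8=29
N_t over t=0..8: 0:0 1:0 2:1 3:1 4:1 5:1 6:2 7:2 8:2

2


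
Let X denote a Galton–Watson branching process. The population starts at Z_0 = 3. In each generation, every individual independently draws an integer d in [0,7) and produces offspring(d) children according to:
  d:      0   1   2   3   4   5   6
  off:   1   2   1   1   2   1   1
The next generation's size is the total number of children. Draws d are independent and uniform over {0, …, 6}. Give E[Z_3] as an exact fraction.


Outcome values over d=0..6: [1, 2, 1, 1, 2, 1, 1]
Σy = 9, Σy² = 13, M = 7
μ = 9/7 = 9/7,  σ² = 13/7 − (9/7)² = 10/49
E[Z_0] = 3
E[Z_1] = 9/7·E[Z_0] = 27/7
E[Z_2] = 9/7·E[Z_1] = 243/49
E[Z_3] = 9/7·E[Z_2] = 2187/343

2187/343


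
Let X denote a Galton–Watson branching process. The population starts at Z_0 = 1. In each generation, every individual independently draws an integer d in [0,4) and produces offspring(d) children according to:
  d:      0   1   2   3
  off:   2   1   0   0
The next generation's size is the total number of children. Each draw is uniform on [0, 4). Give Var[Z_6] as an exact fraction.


Outcome values over d=0..3: [2, 1, 0, 0]
Σy = 3, Σy² = 5, M = 4
μ = 3/4 = 3/4,  σ² = 5/4 − (3/4)² = 11/16
V_0 = 0, E_0 = 1
V_1 = 11/16·E_0 + (3/4)²·V_0 = 11/16;  E_1 = 3/4
V_2 = 11/16·E_1 + (3/4)²·V_1 = 231/256;  E_2 = 9/16
V_3 = 11/16·E_2 + (3/4)²·V_2 = 3663/4096;  E_3 = 27/64
V_4 = 11/16·E_3 + (3/4)²·V_3 = 51975/65536;  E_4 = 81/256
V_5 = 11/16·E_4 + (3/4)²·V_4 = 695871/1048576;  E_5 = 243/1024
V_6 = 11/16·E_5 + (3/4)²·V_5 = 8999991/16777216;  E_6 = 729/4096

8999991/16777216


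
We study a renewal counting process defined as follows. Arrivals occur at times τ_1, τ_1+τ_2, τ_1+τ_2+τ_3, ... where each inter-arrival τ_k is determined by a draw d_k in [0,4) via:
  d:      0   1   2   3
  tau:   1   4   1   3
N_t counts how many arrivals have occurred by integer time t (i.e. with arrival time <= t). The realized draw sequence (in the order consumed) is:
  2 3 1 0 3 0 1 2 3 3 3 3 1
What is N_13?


draw d_1=2: τ_1=1, arrival time A_1=1
draw d_2=3: τ_2=3, arrival time A_2=4
draw d_3=1: τ_3=4, arrival time A_3=8
draw d_4=0: τ_4=1, arrival time A_4=9
draw d_5=3: τ_5=3, arrival time A_5=12
draw d_6=0: τ_6=1, arrival time A_6=13
draw d_7=1: τ_7=4, arrival time A_7=17
draw d_8=2: τ_8=1, arrival time A_8=18
draw d_9=3: τ_9=3, arrival time A_9=21
draw d_10=3: τ_10=3, arrival time A_10=24
draw d_11=3: τ_11=3, arrival time A_11=27
draw d_12=3: τ_12=3, arrival time A_12=30
draw d_13=1: τ_13=4, arrival time A_13=34
N_t over t=0..13: 0:0 1:1 2:1 3:1 4:2 5:2 6:2 7:2 8:3 9:4 10:4 11:4 12:5 13:6

6


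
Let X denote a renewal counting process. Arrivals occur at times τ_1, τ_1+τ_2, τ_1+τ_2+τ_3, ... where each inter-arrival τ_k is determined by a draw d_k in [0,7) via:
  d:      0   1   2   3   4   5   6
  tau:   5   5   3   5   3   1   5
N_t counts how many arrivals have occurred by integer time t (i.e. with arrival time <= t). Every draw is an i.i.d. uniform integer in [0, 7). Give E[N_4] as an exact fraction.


Inter-arrival values over d=0..6: [5, 5, 3, 5, 3, 1, 5]
Each d has probability 1/7, so the pmf of τ is: f(1) = 1/7, f(3) = 2/7, f(5) = 4/7
Renewal equation for m(n) = E[N_n]: condition on τ_1 = k (if k <= n, one arrival plus a fresh copy on the remaining n−k steps): m(n) = F(n) + Σ_{k<=n} f(k)·m(n−k), where F(n) = P(τ <= n) and m(0) = 0
m(1) = F(1) = 1/7
m(2) = F(2) + f(1)·m(1) = 1/7 + 1/7·1/7 = 8/49
m(3) = F(3) + f(1)·m(2) = 3/7 + 1/7·8/49 = 155/343
m(4) = F(4) + f(1)·m(3) + f(3)·m(1) = 3/7 + 1/7·155/343 + 2/7·1/7 = 1282/2401
E[N_4] = m(4) = 1282/2401

1282/2401


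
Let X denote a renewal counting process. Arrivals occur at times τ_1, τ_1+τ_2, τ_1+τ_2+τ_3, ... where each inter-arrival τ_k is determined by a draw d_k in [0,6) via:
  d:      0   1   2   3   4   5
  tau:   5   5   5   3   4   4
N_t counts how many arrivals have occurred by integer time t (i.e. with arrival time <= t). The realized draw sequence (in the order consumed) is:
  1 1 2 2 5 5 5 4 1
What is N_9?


draw d_1=1: τ_1=5, arrival time A_1=5
draw d_2=1: τ_2=5, arrival time A_2=10
draw d_3=2: τ_3=5, arrival time A_3=15
draw d_4=2: τ_4=5, arrival time A_4=20
draw d_5=5: τ_5=4, arrival time A_5=24
draw d_6=5: τ_6=4, arrival time A_6=28
draw d_7=5: τ_7=4, arrival time A_7=32
draw d_8=4: τ_8=4, arrival time A_8=36
draw d_9=1: τ_9=5, arrival time A_9=41
N_t over t=0..9: 0:0 1:0 2:0 3:0 4:0 5:1 6:1 7:1 8:1 9:1

1


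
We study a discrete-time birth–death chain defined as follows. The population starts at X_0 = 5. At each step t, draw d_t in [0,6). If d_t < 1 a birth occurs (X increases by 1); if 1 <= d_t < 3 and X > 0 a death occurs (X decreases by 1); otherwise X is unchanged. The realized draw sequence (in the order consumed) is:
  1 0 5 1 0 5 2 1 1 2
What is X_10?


1

t=0: X=5, d=1 → death, X_1=4
t=1: X=4, d=0 → birth, X_2=5
t=2: X=5, d=5 → hold, X_3=5
t=3: X=5, d=1 → death, X_4=4
t=4: X=4, d=0 → birth, X_5=5
t=5: X=5, d=5 → hold, X_6=5
t=6: X=5, d=2 → death, X_7=4
t=7: X=4, d=1 → death, X_8=3
t=8: X=3, d=1 → death, X_9=2
t=9: X=2, d=2 → death, X_10=1


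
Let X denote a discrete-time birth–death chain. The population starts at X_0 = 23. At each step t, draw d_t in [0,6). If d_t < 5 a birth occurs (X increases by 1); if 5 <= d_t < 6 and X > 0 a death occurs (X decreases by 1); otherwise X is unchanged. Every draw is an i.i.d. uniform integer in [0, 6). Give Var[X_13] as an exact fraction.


65/9

X can drop by at most 1 per step and X_0 = 23 > T = 13, so X_t >= 23 − t >= 10 > 0 for every t <= 13: the floor at 0 (the 'and X > 0' condition) never binds. Hence X_13 = X_0 + Σ_{t<13} Y_t with i.i.d. increments Y_t = y(d_t) ∈ {+1, −1, 0}.
Outcome values over d=0..5: [1, 1, 1, 1, 1, -1]
Σy = 4, Σy² = 6, M = 6
μ = 4/6 = 2/3,  σ² = 6/6 − (2/3)² = 5/9
Independent increments: Var[X_13] = 13·σ² = 13·(5/9) = 65/9


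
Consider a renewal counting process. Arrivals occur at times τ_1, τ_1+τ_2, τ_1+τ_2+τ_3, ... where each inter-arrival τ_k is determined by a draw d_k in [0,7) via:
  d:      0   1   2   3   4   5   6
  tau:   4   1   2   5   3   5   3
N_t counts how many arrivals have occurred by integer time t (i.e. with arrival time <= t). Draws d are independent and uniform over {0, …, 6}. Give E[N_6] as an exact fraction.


Inter-arrival values over d=0..6: [4, 1, 2, 5, 3, 5, 3]
Each d has probability 1/7, so the pmf of τ is: f(1) = 1/7, f(2) = 1/7, f(3) = 2/7, f(4) = 1/7, f(5) = 2/7
Renewal equation for m(n) = E[N_n]: condition on τ_1 = k (if k <= n, one arrival plus a fresh copy on the remaining n−k steps): m(n) = F(n) + Σ_{k<=n} f(k)·m(n−k), where F(n) = P(τ <= n) and m(0) = 0
m(1) = F(1) = 1/7
m(2) = F(2) + f(1)·m(1) = 2/7 + 1/7·1/7 = 15/49
m(3) = F(3) + f(1)·m(2) + f(2)·m(1) = 4/7 + 1/7·15/49 + 1/7·1/7 = 218/343
m(4) = F(4) + f(1)·m(3) + f(2)·m(2) + f(3)·m(1) = 5/7 + 1/7·218/343 + 1/7·15/49 + 2/7·1/7 = 2136/2401
m(5) = F(5) + f(1)·m(4) + f(2)·m(3) + f(3)·m(2) + f(4)·m(1) = 1 + 1/7·2136/2401 + 1/7·218/343 + 2/7·15/49 + 1/7·1/7 = 22282/16807
m(6) = F(6) + f(1)·m(5) + f(2)·m(4) + f(3)·m(3) + f(4)·m(2) + f(5)·m(1) = 1 + 1/7·22282/16807 + 1/7·2136/2401 + 2/7·218/343 + 1/7·15/49 + 2/7·1/7 = 186194/117649
E[N_6] = m(6) = 186194/117649

186194/117649


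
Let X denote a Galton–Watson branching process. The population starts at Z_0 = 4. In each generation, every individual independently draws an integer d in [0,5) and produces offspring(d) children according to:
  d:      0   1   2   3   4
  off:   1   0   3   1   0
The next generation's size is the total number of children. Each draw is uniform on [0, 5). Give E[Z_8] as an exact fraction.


Outcome values over d=0..4: [1, 0, 3, 1, 0]
Σy = 5, Σy² = 11, M = 5
μ = 5/5 = 1,  σ² = 11/5 − (1)² = 6/5
E[Z_0] = 4
E[Z_1] = 1·E[Z_0] = 4
E[Z_2] = 1·E[Z_1] = 4
E[Z_3] = 1·E[Z_2] = 4
E[Z_4] = 1·E[Z_3] = 4
E[Z_5] = 1·E[Z_4] = 4
E[Z_6] = 1·E[Z_5] = 4
E[Z_7] = 1·E[Z_6] = 4
E[Z_8] = 1·E[Z_7] = 4

4


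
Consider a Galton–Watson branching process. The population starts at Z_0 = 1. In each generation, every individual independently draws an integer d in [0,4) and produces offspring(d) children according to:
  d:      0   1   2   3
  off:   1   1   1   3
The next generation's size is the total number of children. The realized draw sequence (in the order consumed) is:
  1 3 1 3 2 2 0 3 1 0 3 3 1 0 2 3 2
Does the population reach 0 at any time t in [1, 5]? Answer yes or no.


gen 0: Z_0=1, draws=[1], offspring=[1], Z_1=1
gen 1: Z_1=1, draws=[3], offspring=[3], Z_2=3
gen 2: Z_2=3, draws=[1, 3, 2], offspring=[1, 3, 1], Z_3=5
gen 3: Z_3=5, draws=[2, 0, 3, 1, 0], offspring=[1, 1, 3, 1, 1], Z_4=7
gen 4: Z_4=7, draws=[3, 3, 1, 0, 2, 3, 2], offspring=[3, 3, 1, 1, 1, 3, 1], Z_5=13

no


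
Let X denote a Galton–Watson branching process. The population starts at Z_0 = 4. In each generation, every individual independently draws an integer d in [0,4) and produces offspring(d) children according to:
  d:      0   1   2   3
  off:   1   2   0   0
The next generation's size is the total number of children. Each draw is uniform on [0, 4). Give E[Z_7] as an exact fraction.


Outcome values over d=0..3: [1, 2, 0, 0]
Σy = 3, Σy² = 5, M = 4
μ = 3/4 = 3/4,  σ² = 5/4 − (3/4)² = 11/16
E[Z_0] = 4
E[Z_1] = 3/4·E[Z_0] = 3
E[Z_2] = 3/4·E[Z_1] = 9/4
E[Z_3] = 3/4·E[Z_2] = 27/16
E[Z_4] = 3/4·E[Z_3] = 81/64
E[Z_5] = 3/4·E[Z_4] = 243/256
E[Z_6] = 3/4·E[Z_5] = 729/1024
E[Z_7] = 3/4·E[Z_6] = 2187/4096

2187/4096


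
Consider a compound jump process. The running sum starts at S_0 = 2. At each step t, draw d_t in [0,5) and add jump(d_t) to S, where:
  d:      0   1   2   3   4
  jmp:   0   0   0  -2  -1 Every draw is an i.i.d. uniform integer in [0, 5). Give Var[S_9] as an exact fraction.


144/25

Outcome values over d=0..4: [0, 0, 0, -2, -1]
Σy = -3, Σy² = 5, M = 5
μ = -3/5 = -3/5,  σ² = 5/5 − (-3/5)² = 16/25
Independent increments: Var[S_9] = 9·σ² = 9·(16/25) = 144/25


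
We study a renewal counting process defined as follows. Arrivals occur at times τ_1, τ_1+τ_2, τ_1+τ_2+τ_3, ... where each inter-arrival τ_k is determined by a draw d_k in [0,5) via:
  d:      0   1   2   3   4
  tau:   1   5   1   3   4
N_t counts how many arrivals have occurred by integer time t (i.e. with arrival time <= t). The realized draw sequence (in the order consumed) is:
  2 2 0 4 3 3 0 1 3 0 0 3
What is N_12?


5

draw d_1=2: τ_1=1, arrival time A_1=1
draw d_2=2: τ_2=1, arrival time A_2=2
draw d_3=0: τ_3=1, arrival time A_3=3
draw d_4=4: τ_4=4, arrival time A_4=7
draw d_5=3: τ_5=3, arrival time A_5=10
draw d_6=3: τ_6=3, arrival time A_6=13
draw d_7=0: τ_7=1, arrival time A_7=14
draw d_8=1: τ_8=5, arrival time A_8=19
draw d_9=3: τ_9=3, arrival time A_9=22
draw d_10=0: τ_10=1, arrival time A_10=23
draw d_11=0: τ_11=1, arrival time A_11=24
draw d_12=3: τ_12=3, arrival time A_12=27
N_t over t=0..12: 0:0 1:1 2:2 3:3 4:3 5:3 6:3 7:4 8:4 9:4 10:5 11:5 12:5


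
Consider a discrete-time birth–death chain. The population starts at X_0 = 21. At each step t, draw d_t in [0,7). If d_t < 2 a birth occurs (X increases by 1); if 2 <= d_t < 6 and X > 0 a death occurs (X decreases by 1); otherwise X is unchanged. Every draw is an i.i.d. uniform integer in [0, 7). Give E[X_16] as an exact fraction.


115/7

X can drop by at most 1 per step and X_0 = 21 > T = 16, so X_t >= 21 − t >= 5 > 0 for every t <= 16: the floor at 0 (the 'and X > 0' condition) never binds. Hence X_16 = X_0 + Σ_{t<16} Y_t with i.i.d. increments Y_t = y(d_t) ∈ {+1, −1, 0}.
Outcome values over d=0..6: [1, 1, -1, -1, -1, -1, 0]
Σy = -2, Σy² = 6, M = 7
μ = -2/7 = -2/7,  σ² = 6/7 − (-2/7)² = 38/49
E[X_16] = 21 + 16·(-2/7) = 115/7


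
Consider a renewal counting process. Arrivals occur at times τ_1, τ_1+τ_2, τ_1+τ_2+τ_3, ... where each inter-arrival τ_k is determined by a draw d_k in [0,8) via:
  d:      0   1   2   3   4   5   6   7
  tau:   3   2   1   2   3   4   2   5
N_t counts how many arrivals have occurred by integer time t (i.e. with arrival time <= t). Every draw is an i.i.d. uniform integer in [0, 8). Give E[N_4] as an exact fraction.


4945/4096

Inter-arrival values over d=0..7: [3, 2, 1, 2, 3, 4, 2, 5]
Each d has probability 1/8, so the pmf of τ is: f(1) = 1/8, f(2) = 3/8, f(3) = 1/4, f(4) = 1/8, f(5) = 1/8
Renewal equation for m(n) = E[N_n]: condition on τ_1 = k (if k <= n, one arrival plus a fresh copy on the remaining n−k steps): m(n) = F(n) + Σ_{k<=n} f(k)·m(n−k), where F(n) = P(τ <= n) and m(0) = 0
m(1) = F(1) = 1/8
m(2) = F(2) + f(1)·m(1) = 1/2 + 1/8·1/8 = 33/64
m(3) = F(3) + f(1)·m(2) + f(2)·m(1) = 3/4 + 1/8·33/64 + 3/8·1/8 = 441/512
m(4) = F(4) + f(1)·m(3) + f(2)·m(2) + f(3)·m(1) = 7/8 + 1/8·441/512 + 3/8·33/64 + 1/4·1/8 = 4945/4096
E[N_4] = m(4) = 4945/4096


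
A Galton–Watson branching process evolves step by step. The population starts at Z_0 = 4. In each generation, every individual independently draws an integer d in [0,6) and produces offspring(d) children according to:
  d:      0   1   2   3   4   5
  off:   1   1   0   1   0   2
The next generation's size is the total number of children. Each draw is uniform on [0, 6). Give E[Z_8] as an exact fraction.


Outcome values over d=0..5: [1, 1, 0, 1, 0, 2]
Σy = 5, Σy² = 7, M = 6
μ = 5/6 = 5/6,  σ² = 7/6 − (5/6)² = 17/36
E[Z_0] = 4
E[Z_1] = 5/6·E[Z_0] = 10/3
E[Z_2] = 5/6·E[Z_1] = 25/9
E[Z_3] = 5/6·E[Z_2] = 125/54
E[Z_4] = 5/6·E[Z_3] = 625/324
E[Z_5] = 5/6·E[Z_4] = 3125/1944
E[Z_6] = 5/6·E[Z_5] = 15625/11664
E[Z_7] = 5/6·E[Z_6] = 78125/69984
E[Z_8] = 5/6·E[Z_7] = 390625/419904

390625/419904


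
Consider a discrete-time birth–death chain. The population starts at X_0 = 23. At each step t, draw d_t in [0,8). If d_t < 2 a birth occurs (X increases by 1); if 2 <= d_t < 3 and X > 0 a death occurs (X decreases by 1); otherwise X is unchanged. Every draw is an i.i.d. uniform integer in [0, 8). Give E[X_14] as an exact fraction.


X can drop by at most 1 per step and X_0 = 23 > T = 14, so X_t >= 23 − t >= 9 > 0 for every t <= 14: the floor at 0 (the 'and X > 0' condition) never binds. Hence X_14 = X_0 + Σ_{t<14} Y_t with i.i.d. increments Y_t = y(d_t) ∈ {+1, −1, 0}.
Outcome values over d=0..7: [1, 1, -1, 0, 0, 0, 0, 0]
Σy = 1, Σy² = 3, M = 8
μ = 1/8 = 1/8,  σ² = 3/8 − (1/8)² = 23/64
E[X_14] = 23 + 14·(1/8) = 99/4

99/4


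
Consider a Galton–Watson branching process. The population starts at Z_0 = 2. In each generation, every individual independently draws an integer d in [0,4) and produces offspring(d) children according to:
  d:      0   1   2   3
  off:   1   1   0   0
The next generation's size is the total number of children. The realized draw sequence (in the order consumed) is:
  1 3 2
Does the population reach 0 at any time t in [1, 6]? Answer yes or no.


gen 0: Z_0=2, draws=[1, 3], offspring=[1, 0], Z_1=1
gen 1: Z_1=1, draws=[2], offspring=[0], Z_2=0
gen 2: Z_2=0, draws=[], offspring=[], Z_3=0
gen 3: Z_3=0, draws=[], offspring=[], Z_4=0
gen 4: Z_4=0, draws=[], offspring=[], Z_5=0
gen 5: Z_5=0, draws=[], offspring=[], Z_6=0

yes


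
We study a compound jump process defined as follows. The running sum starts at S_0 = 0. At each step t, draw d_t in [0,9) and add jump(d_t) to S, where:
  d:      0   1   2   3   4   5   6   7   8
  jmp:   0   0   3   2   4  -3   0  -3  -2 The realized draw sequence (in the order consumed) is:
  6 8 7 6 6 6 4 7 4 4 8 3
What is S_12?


t=0: S=0, d=6, jump=0, S_1=0
t=1: S=0, d=8, jump=-2, S_2=-2
t=2: S=-2, d=7, jump=-3, S_3=-5
t=3: S=-5, d=6, jump=0, S_4=-5
t=4: S=-5, d=6, jump=0, S_5=-5
t=5: S=-5, d=6, jump=0, S_6=-5
t=6: S=-5, d=4, jump=4, S_7=-1
t=7: S=-1, d=7, jump=-3, S_8=-4
t=8: S=-4, d=4, jump=4, S_9=0
t=9: S=0, d=4, jump=4, S_10=4
t=10: S=4, d=8, jump=-2, S_11=2
t=11: S=2, d=3, jump=2, S_12=4

4


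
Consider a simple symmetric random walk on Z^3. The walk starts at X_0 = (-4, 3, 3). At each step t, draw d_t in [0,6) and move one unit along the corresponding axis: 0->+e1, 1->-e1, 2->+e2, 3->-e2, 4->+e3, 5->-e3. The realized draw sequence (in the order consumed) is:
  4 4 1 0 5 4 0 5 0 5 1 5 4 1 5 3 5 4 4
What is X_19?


t=0: X=(-4, 3, 3), d=4 → +e3, X_1=(-4, 3, 4)
t=1: X=(-4, 3, 4), d=4 → +e3, X_2=(-4, 3, 5)
t=2: X=(-4, 3, 5), d=1 → -e1, X_3=(-5, 3, 5)
t=3: X=(-5, 3, 5), d=0 → +e1, X_4=(-4, 3, 5)
t=4: X=(-4, 3, 5), d=5 → -e3, X_5=(-4, 3, 4)
t=5: X=(-4, 3, 4), d=4 → +e3, X_6=(-4, 3, 5)
t=6: X=(-4, 3, 5), d=0 → +e1, X_7=(-3, 3, 5)
t=7: X=(-3, 3, 5), d=5 → -e3, X_8=(-3, 3, 4)
t=8: X=(-3, 3, 4), d=0 → +e1, X_9=(-2, 3, 4)
t=9: X=(-2, 3, 4), d=5 → -e3, X_10=(-2, 3, 3)
t=10: X=(-2, 3, 3), d=1 → -e1, X_11=(-3, 3, 3)
t=11: X=(-3, 3, 3), d=5 → -e3, X_12=(-3, 3, 2)
t=12: X=(-3, 3, 2), d=4 → +e3, X_13=(-3, 3, 3)
t=13: X=(-3, 3, 3), d=1 → -e1, X_14=(-4, 3, 3)
t=14: X=(-4, 3, 3), d=5 → -e3, X_15=(-4, 3, 2)
t=15: X=(-4, 3, 2), d=3 → -e2, X_16=(-4, 2, 2)
t=16: X=(-4, 2, 2), d=5 → -e3, X_17=(-4, 2, 1)
t=17: X=(-4, 2, 1), d=4 → +e3, X_18=(-4, 2, 2)
t=18: X=(-4, 2, 2), d=4 → +e3, X_19=(-4, 2, 3)

(-4, 2, 3)


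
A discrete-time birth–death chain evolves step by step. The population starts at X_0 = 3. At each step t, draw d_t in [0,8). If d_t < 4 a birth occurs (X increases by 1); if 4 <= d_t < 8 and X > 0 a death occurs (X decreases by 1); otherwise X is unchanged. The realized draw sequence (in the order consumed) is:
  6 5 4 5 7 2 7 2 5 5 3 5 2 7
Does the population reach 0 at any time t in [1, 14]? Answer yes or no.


yes

t=0: X=3, d=6 → death, X_1=2
t=1: X=2, d=5 → death, X_2=1
t=2: X=1, d=4 → death, X_3=0
t=3: X=0, d=5 → hold, X_4=0
t=4: X=0, d=7 → hold, X_5=0
t=5: X=0, d=2 → birth, X_6=1
t=6: X=1, d=7 → death, X_7=0
t=7: X=0, d=2 → birth, X_8=1
t=8: X=1, d=5 → death, X_9=0
t=9: X=0, d=5 → hold, X_10=0
t=10: X=0, d=3 → birth, X_11=1
t=11: X=1, d=5 → death, X_12=0
t=12: X=0, d=2 → birth, X_13=1
t=13: X=1, d=7 → death, X_14=0


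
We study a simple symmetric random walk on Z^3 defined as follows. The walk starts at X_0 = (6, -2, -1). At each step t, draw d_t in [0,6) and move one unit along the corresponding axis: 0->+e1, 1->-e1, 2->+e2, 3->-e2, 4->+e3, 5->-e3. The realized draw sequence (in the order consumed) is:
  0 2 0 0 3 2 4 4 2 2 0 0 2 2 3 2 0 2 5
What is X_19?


(12, 4, 0)

t=0: X=(6, -2, -1), d=0 → +e1, X_1=(7, -2, -1)
t=1: X=(7, -2, -1), d=2 → +e2, X_2=(7, -1, -1)
t=2: X=(7, -1, -1), d=0 → +e1, X_3=(8, -1, -1)
t=3: X=(8, -1, -1), d=0 → +e1, X_4=(9, -1, -1)
t=4: X=(9, -1, -1), d=3 → -e2, X_5=(9, -2, -1)
t=5: X=(9, -2, -1), d=2 → +e2, X_6=(9, -1, -1)
t=6: X=(9, -1, -1), d=4 → +e3, X_7=(9, -1, 0)
t=7: X=(9, -1, 0), d=4 → +e3, X_8=(9, -1, 1)
t=8: X=(9, -1, 1), d=2 → +e2, X_9=(9, 0, 1)
t=9: X=(9, 0, 1), d=2 → +e2, X_10=(9, 1, 1)
t=10: X=(9, 1, 1), d=0 → +e1, X_11=(10, 1, 1)
t=11: X=(10, 1, 1), d=0 → +e1, X_12=(11, 1, 1)
t=12: X=(11, 1, 1), d=2 → +e2, X_13=(11, 2, 1)
t=13: X=(11, 2, 1), d=2 → +e2, X_14=(11, 3, 1)
t=14: X=(11, 3, 1), d=3 → -e2, X_15=(11, 2, 1)
t=15: X=(11, 2, 1), d=2 → +e2, X_16=(11, 3, 1)
t=16: X=(11, 3, 1), d=0 → +e1, X_17=(12, 3, 1)
t=17: X=(12, 3, 1), d=2 → +e2, X_18=(12, 4, 1)
t=18: X=(12, 4, 1), d=5 → -e3, X_19=(12, 4, 0)


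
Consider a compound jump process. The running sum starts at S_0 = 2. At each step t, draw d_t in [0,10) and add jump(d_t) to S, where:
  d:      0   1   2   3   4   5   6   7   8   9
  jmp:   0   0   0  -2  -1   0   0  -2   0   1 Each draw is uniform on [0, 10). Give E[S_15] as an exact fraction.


Outcome values over d=0..9: [0, 0, 0, -2, -1, 0, 0, -2, 0, 1]
Σy = -4, Σy² = 10, M = 10
μ = -4/10 = -2/5,  σ² = 10/10 − (-2/5)² = 21/25
E[S_15] = 2 + 15·(-2/5) = -4

-4


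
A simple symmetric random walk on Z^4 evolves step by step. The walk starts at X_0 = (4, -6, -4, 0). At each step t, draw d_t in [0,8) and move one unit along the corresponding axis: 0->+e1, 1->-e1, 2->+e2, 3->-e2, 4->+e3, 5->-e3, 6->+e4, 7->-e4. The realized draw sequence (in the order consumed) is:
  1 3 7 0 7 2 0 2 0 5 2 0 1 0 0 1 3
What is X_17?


t=0: X=(4, -6, -4, 0), d=1 → -e1, X_1=(3, -6, -4, 0)
t=1: X=(3, -6, -4, 0), d=3 → -e2, X_2=(3, -7, -4, 0)
t=2: X=(3, -7, -4, 0), d=7 → -e4, X_3=(3, -7, -4, -1)
t=3: X=(3, -7, -4, -1), d=0 → +e1, X_4=(4, -7, -4, -1)
t=4: X=(4, -7, -4, -1), d=7 → -e4, X_5=(4, -7, -4, -2)
t=5: X=(4, -7, -4, -2), d=2 → +e2, X_6=(4, -6, -4, -2)
t=6: X=(4, -6, -4, -2), d=0 → +e1, X_7=(5, -6, -4, -2)
t=7: X=(5, -6, -4, -2), d=2 → +e2, X_8=(5, -5, -4, -2)
t=8: X=(5, -5, -4, -2), d=0 → +e1, X_9=(6, -5, -4, -2)
t=9: X=(6, -5, -4, -2), d=5 → -e3, X_10=(6, -5, -5, -2)
t=10: X=(6, -5, -5, -2), d=2 → +e2, X_11=(6, -4, -5, -2)
t=11: X=(6, -4, -5, -2), d=0 → +e1, X_12=(7, -4, -5, -2)
t=12: X=(7, -4, -5, -2), d=1 → -e1, X_13=(6, -4, -5, -2)
t=13: X=(6, -4, -5, -2), d=0 → +e1, X_14=(7, -4, -5, -2)
t=14: X=(7, -4, -5, -2), d=0 → +e1, X_15=(8, -4, -5, -2)
t=15: X=(8, -4, -5, -2), d=1 → -e1, X_16=(7, -4, -5, -2)
t=16: X=(7, -4, -5, -2), d=3 → -e2, X_17=(7, -5, -5, -2)

(7, -5, -5, -2)


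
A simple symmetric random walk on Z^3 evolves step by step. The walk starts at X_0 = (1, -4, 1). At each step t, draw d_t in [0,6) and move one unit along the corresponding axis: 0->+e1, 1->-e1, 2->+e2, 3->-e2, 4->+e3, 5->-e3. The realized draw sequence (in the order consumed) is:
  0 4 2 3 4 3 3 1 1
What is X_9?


(0, -6, 3)

t=0: X=(1, -4, 1), d=0 → +e1, X_1=(2, -4, 1)
t=1: X=(2, -4, 1), d=4 → +e3, X_2=(2, -4, 2)
t=2: X=(2, -4, 2), d=2 → +e2, X_3=(2, -3, 2)
t=3: X=(2, -3, 2), d=3 → -e2, X_4=(2, -4, 2)
t=4: X=(2, -4, 2), d=4 → +e3, X_5=(2, -4, 3)
t=5: X=(2, -4, 3), d=3 → -e2, X_6=(2, -5, 3)
t=6: X=(2, -5, 3), d=3 → -e2, X_7=(2, -6, 3)
t=7: X=(2, -6, 3), d=1 → -e1, X_8=(1, -6, 3)
t=8: X=(1, -6, 3), d=1 → -e1, X_9=(0, -6, 3)


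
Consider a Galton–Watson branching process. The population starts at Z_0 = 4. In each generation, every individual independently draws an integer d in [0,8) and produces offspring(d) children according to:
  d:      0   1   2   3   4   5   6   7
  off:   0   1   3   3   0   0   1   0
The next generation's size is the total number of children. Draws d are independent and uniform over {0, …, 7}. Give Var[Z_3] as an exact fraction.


18

Outcome values over d=0..7: [0, 1, 3, 3, 0, 0, 1, 0]
Σy = 8, Σy² = 20, M = 8
μ = 8/8 = 1,  σ² = 20/8 − (1)² = 3/2
V_0 = 0, E_0 = 4
V_1 = 3/2·E_0 + (1)²·V_0 = 6;  E_1 = 4
V_2 = 3/2·E_1 + (1)²·V_1 = 12;  E_2 = 4
V_3 = 3/2·E_2 + (1)²·V_2 = 18;  E_3 = 4


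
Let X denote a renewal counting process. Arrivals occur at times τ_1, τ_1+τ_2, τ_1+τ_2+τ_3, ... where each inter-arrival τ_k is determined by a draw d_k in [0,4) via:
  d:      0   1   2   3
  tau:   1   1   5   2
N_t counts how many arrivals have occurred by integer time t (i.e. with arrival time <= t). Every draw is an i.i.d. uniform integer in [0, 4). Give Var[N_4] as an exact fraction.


407/256

Inter-arrival values over d=0..3: [1, 1, 5, 2]
Each d has probability 1/4, so the pmf of τ is: f(1) = 1/2, f(2) = 1/4, f(5) = 1/4
Let p_n(j) = P(N_n = j), with p_0 = [1]. Condition on τ_1: p_n(0) = P(τ > n), and for j >= 1, p_n(j) = Σ_{k<=n} f(k)·p_{n−k}(j−1)
p_1 = [1/2, 1/2]  (j = 0..1)
p_2 = [1/4, 1/2, 1/4]  (j = 0..2)
p_3 = [1/4, 1/4, 3/8, 1/8]  (j = 0..3)
p_4 = [1/4, 3/16, 1/4, 1/4, 1/16]  (j = 0..4)
E[N_4] = Σ j·p_4(j) = 27/16;  E[N_4²] = Σ j²·p_4(j) = 71/16
Var[N_4] = 71/16 − (27/16)² = 407/256


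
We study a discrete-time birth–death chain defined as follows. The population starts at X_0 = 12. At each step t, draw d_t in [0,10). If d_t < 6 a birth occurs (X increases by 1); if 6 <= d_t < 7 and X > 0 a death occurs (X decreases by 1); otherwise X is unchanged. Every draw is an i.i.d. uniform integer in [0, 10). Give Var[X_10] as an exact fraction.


X can drop by at most 1 per step and X_0 = 12 > T = 10, so X_t >= 12 − t >= 2 > 0 for every t <= 10: the floor at 0 (the 'and X > 0' condition) never binds. Hence X_10 = X_0 + Σ_{t<10} Y_t with i.i.d. increments Y_t = y(d_t) ∈ {+1, −1, 0}.
Outcome values over d=0..9: [1, 1, 1, 1, 1, 1, -1, 0, 0, 0]
Σy = 5, Σy² = 7, M = 10
μ = 5/10 = 1/2,  σ² = 7/10 − (1/2)² = 9/20
Independent increments: Var[X_10] = 10·σ² = 10·(9/20) = 9/2

9/2


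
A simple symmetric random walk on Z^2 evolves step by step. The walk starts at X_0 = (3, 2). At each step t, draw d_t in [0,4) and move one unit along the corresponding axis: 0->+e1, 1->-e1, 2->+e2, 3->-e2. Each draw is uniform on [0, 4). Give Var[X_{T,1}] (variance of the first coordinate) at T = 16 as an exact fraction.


8

Outcome values over d=0..3: [1, -1, 0, 0]
Σy = 0, Σy² = 2, M = 4
μ = 0/4 = 0,  σ² = 2/4 − (0)² = 1/2
Independent increments: Var[X_16] = 16·σ² = 16·(1/2) = 8


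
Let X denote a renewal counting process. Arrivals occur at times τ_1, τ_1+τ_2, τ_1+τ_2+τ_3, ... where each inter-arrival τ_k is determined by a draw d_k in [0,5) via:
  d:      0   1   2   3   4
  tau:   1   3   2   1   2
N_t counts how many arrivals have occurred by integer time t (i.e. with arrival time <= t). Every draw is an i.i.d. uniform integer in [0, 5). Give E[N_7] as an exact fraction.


Inter-arrival values over d=0..4: [1, 3, 2, 1, 2]
Each d has probability 1/5, so the pmf of τ is: f(1) = 2/5, f(2) = 2/5, f(3) = 1/5
Renewal equation for m(n) = E[N_n]: condition on τ_1 = k (if k <= n, one arrival plus a fresh copy on the remaining n−k steps): m(n) = F(n) + Σ_{k<=n} f(k)·m(n−k), where F(n) = P(τ <= n) and m(0) = 0
m(1) = F(1) = 2/5
m(2) = F(2) + f(1)·m(1) = 4/5 + 2/5·2/5 = 24/25
m(3) = F(3) + f(1)·m(2) + f(2)·m(1) = 1 + 2/5·24/25 + 2/5·2/5 = 193/125
m(4) = F(4) + f(1)·m(3) + f(2)·m(2) + f(3)·m(1) = 1 + 2/5·193/125 + 2/5·24/25 + 1/5·2/5 = 1301/625
m(5) = F(5) + f(1)·m(4) + f(2)·m(3) + f(3)·m(2) = 1 + 2/5·1301/625 + 2/5·193/125 + 1/5·24/25 = 8257/3125
m(6) = F(6) + f(1)·m(5) + f(2)·m(4) + f(3)·m(3) = 1 + 2/5·8257/3125 + 2/5·1301/625 + 1/5·193/125 = 49974/15625
m(7) = F(7) + f(1)·m(6) + f(2)·m(5) + f(3)·m(4) = 1 + 2/5·49974/15625 + 2/5·8257/3125 + 1/5·1301/625 = 293168/78125
E[N_7] = m(7) = 293168/78125

293168/78125


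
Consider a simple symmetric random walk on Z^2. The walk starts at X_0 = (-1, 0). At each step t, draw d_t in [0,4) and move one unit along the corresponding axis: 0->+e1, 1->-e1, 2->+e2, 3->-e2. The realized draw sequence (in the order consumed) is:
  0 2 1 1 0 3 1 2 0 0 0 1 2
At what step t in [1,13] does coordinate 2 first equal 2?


13

t=0: X=(-1, 0), d=0 → +e1, X_1=(0, 0)
t=1: X=(0, 0), d=2 → +e2, X_2=(0, 1)
t=2: X=(0, 1), d=1 → -e1, X_3=(-1, 1)
t=3: X=(-1, 1), d=1 → -e1, X_4=(-2, 1)
t=4: X=(-2, 1), d=0 → +e1, X_5=(-1, 1)
t=5: X=(-1, 1), d=3 → -e2, X_6=(-1, 0)
t=6: X=(-1, 0), d=1 → -e1, X_7=(-2, 0)
t=7: X=(-2, 0), d=2 → +e2, X_8=(-2, 1)
t=8: X=(-2, 1), d=0 → +e1, X_9=(-1, 1)
t=9: X=(-1, 1), d=0 → +e1, X_10=(0, 1)
t=10: X=(0, 1), d=0 → +e1, X_11=(1, 1)
t=11: X=(1, 1), d=1 → -e1, X_12=(0, 1)
t=12: X=(0, 1), d=2 → +e2, X_13=(0, 2)
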